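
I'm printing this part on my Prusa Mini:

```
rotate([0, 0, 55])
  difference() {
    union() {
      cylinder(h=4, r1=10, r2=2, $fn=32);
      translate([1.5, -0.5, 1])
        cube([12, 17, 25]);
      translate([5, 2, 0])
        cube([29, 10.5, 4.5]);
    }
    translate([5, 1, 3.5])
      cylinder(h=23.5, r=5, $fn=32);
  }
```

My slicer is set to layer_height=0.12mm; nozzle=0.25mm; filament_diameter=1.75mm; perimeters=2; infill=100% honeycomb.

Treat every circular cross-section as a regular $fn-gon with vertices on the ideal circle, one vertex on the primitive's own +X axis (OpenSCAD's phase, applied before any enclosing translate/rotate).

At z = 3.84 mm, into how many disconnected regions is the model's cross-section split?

At z = 3.84 mm: the cone (r1=10→r2=2) has section circumradius 2.320 here — a regular 32-gon; the 12×17 cube at (1.5, -0.5) contributes its full rectangle; the cube at (5, 2) (footprint 29×10.5) is included at this height; Merging all regions: the regions partially overlap (shared area 90.64 mm²), so overlapping operands fuse into one piece — 1 connected region; the r=5 cylinder at (5, 1) contributes a regular 32-gon of circumradius 5; After the difference (first − rest): starting from that combined region, the r=5 cylinder at (5, 1) partially overlaps it — only the 53.66 mm² overlap (of its 78.04 mm²) is removed, clipping the outline — 2 connected regions; (whole slice rotated 55° about Z — lengths, areas and connectivity unchanged). The result has 2 disconnected regions.

2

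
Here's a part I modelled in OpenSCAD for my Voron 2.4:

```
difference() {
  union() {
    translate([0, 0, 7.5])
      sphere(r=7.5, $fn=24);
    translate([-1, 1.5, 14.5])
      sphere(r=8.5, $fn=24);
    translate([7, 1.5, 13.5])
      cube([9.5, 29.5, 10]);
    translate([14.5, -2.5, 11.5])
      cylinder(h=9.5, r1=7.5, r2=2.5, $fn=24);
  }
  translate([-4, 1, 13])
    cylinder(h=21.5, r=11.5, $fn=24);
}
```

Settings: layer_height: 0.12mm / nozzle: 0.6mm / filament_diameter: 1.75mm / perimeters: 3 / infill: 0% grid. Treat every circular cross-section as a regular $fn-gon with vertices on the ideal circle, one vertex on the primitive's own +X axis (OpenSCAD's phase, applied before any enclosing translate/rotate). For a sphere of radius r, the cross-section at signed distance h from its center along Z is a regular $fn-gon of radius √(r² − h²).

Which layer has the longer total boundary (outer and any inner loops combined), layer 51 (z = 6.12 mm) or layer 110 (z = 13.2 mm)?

Layer 51 (z = 6.12): the r=7.5 sphere contributes a regular 24-gon of circumradius √(7.5²−1.38²) = 7.372 (perimeter = 2·24·7.372·sin(180°/24) = 46.19 mm); the sphere at (-1, 1.5): section is a regular 24-gon, circumradius = √(r²−h²) = √(8.5²−8.38²) = 1.423 (perimeter = 2·24·1.423·sin(180°/24) = 8.92 mm); the cube at (7, 1.5) does not reach this height (z outside [13.5, 23.5]); the cone at (14.5, -2.5) is absent (z outside [11.5, 21]); Taking the union: the r=8.5 sphere at (-1, 1.5) lies entirely inside the r=7.5 sphere, so the union is just the r=7.5 sphere — boundary = 46.19 mm; the cylinder at (-4, 1) is absent (z outside [13, 34.5]); Taking the first minus the rest: none of the subtracted shapes is present at this height, so the result so far is unchanged — boundary = 46.19 mm. So its perimeter = 46.19 mm. Layer 110 (z = 13.2): the r=7.5 sphere contributes a regular 24-gon of circumradius √(7.5²−5.7²) = 4.874 (perimeter = 2·24·4.874·sin(180°/24) = 30.54 mm); the r=8.5 sphere at (-1, 1.5) contributes a regular 24-gon of circumradius √(8.5²−1.3²) = 8.400 (perimeter = 2·24·8.400·sin(180°/24) = 52.63 mm); the cube at (7, 1.5) is absent (z outside [13.5, 23.5]); the cone at (14.5, -2.5): at t=0.179 of its height the radius interpolates to r₁+(r₂−r₁)t = 6.605, giving a regular 24-gon of that circumradius (perimeter = 2·24·6.605·sin(180°/24) = 41.38 mm); Combining (union): the regions partially overlap (shared area 73.79 mm²), so the edge portions inside another operand are dropped and the merged outline is re-measured after clipping — boundary = 94.01 mm; the r=11.5 cylinder at (-4, 1) contributes a regular 24-gon of circumradius 11.5 (perimeter = 2·24·11.500·sin(180°/24) = 72.05 mm); Taking the first minus the rest: starting from the result so far, the r=11.5 cylinder at (-4, 1) partially overlaps it — only the 219.15 mm² overlap (of its 410.75 mm²) is removed, clipping the outline — boundary = 41.38 mm. So its perimeter = 41.38 mm. Layer 51 is larger (46.19 vs 41.38 mm).

layer 51 (z = 6.12 mm)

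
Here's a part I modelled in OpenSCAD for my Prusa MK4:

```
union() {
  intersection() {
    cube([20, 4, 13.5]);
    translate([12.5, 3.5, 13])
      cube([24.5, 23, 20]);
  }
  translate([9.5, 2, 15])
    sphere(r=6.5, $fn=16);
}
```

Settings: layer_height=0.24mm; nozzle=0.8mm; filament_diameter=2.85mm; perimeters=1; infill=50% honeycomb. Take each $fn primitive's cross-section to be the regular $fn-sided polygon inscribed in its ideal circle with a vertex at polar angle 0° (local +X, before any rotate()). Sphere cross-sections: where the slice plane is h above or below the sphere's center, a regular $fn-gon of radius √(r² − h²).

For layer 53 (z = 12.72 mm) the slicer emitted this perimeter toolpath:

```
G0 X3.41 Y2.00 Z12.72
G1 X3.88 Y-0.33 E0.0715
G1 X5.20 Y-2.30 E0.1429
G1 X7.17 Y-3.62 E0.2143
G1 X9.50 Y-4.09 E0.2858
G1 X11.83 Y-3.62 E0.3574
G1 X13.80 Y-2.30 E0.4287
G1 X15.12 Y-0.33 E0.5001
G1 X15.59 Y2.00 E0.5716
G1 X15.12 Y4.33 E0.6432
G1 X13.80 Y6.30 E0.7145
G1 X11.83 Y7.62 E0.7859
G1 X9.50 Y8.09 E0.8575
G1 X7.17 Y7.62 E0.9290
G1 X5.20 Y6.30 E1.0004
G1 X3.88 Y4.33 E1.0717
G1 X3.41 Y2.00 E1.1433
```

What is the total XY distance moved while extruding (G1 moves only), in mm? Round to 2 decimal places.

37.99 mm

Sum the Euclidean lengths of each G1 segment: total = 37.99 mm.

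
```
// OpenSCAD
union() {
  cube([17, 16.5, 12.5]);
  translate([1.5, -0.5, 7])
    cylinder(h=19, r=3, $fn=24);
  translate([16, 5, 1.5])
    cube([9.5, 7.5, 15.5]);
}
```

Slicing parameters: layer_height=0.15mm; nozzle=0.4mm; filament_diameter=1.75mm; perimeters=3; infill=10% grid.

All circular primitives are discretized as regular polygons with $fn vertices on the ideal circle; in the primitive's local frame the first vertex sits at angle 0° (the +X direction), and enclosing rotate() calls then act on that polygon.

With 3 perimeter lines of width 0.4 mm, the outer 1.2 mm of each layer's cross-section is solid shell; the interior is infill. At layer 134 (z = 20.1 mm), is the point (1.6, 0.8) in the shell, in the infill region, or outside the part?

At z = 20.1 mm: the cube is not intersected at this z (z outside [0, 12.5]); the r=3 cylinder at (1.5, -0.5) gives a regular 24-gon of circumradius 3 (constant along its height); the cube at (16, 5) does not reach this height (z outside [1.5, 17]); Combining (union): only the r=3 cylinder at (1.5, -0.5) is present, so the union is just that shape — 1 connected region. Overall, the cross-section is a single solid region. The nearest boundary edge runs (2.28, 2.40)→(1.50, 2.50); distance from the point to it = 1.67 mm. The point is inside the cross-section and 1.67 mm from the nearest boundary — more than the 1.2 mm shell width (3 × 0.4), so it's in the infill interior.

infill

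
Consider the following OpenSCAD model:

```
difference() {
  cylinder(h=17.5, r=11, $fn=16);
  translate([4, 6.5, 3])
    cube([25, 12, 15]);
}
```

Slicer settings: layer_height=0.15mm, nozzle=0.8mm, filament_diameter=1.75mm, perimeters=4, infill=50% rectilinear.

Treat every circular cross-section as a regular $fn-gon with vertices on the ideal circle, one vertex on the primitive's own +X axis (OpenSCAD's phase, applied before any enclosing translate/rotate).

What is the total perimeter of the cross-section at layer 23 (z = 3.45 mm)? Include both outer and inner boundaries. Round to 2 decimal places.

70.97 mm

At z = 3.45 mm: the r=11 cylinder gives a regular 16-gon of circumradius 11 (constant along its height) (perimeter = 2·16·11.000·sin(180°/16) = 68.67 mm); the cube at (4, 6.5) is present — its section is the full 25×12 rectangle (perimeter 74.00 mm); Taking the first minus the rest: starting from the r=11 cylinder, the 25×12 cube at (4, 6.5) partially overlaps it — only the 10.13 mm² overlap (of its 300.00 mm²) is removed, clipping the outline — boundary = 70.97 mm. Overall, the cross-section is a single solid region. Total boundary length (outer) = 70.97 mm.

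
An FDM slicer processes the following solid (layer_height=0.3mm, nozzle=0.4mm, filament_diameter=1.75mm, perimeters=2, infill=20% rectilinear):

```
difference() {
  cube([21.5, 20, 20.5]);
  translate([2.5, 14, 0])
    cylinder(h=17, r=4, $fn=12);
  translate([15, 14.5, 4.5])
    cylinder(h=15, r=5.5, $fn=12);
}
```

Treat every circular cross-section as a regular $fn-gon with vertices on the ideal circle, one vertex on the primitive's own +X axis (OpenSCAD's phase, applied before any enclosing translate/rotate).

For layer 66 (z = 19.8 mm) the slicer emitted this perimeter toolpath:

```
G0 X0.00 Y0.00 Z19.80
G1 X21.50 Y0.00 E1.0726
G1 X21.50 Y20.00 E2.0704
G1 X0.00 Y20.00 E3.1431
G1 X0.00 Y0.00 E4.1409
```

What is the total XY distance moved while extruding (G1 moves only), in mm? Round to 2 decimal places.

Sum the Euclidean lengths of each G1 segment: total = 83.00 mm.

83.00 mm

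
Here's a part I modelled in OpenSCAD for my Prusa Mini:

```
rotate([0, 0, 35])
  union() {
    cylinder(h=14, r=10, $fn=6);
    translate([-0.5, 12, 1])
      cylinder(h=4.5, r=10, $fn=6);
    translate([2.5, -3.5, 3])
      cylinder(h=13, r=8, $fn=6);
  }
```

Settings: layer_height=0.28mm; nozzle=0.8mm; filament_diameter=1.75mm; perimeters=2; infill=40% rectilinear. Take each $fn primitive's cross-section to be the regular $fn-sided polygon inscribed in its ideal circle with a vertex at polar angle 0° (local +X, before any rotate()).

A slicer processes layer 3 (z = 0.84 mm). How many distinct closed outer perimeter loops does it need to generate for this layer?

1

At z = 0.84 mm: the r=10 cylinder gives a regular 6-gon of circumradius 10 (constant along its height); the cylinder at (-0.5, 12) does not reach this height (z outside [1, 5.5]); the cylinder at (2.5, -3.5) does not reach this height (z outside [3, 16]); Taking the union: only the r=10 cylinder is present, so the union is just that shape — 1 connected region; (rotated 35° about Z; rotation is an isometry so areas/perimeters/island counts are preserved). The result has 1 disconnected region.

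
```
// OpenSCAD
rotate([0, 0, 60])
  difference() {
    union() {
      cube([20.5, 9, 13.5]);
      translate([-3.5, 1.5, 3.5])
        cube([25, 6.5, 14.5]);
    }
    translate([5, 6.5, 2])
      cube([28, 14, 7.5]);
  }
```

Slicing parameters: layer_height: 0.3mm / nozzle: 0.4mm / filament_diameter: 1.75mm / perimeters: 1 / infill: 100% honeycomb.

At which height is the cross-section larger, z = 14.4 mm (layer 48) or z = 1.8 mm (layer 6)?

layer 6 (z = 1.8 mm)

Layer 48 (z = 14.4): the cube is absent (z outside [0, 13.5]); the cube at (-3.5, 1.5) is present — its section is the full 25×6.5 rectangle (area 162.50 mm²); Taking the union: only the 25×6.5 cube at (-3.5, 1.5) is present, so the union is just that shape — area = 162.50 mm²; the cube at (5, 6.5) does not reach this height (z outside [2, 9.5]); Subtracting the remaining from the first: none of the subtracted shapes is present at this height, so the result so far is unchanged — area = 162.50 mm²; (whole slice rotated 60° about Z — lengths, areas and connectivity unchanged). So its area = 162.50 mm². Layer 6 (z = 1.8): the cube (footprint 20.5×9) is included at this height (area 184.50 mm²); the cube at (-3.5, 1.5) is not intersected at this z (z outside [3.5, 18]); Taking the union: only the 20.5×9 cube is present, so the union is just that shape — area = 184.50 mm²; the cube at (5, 6.5) is absent (z outside [2, 9.5]); Taking the first minus the rest: none of the subtracted shapes is present at this height, so the result so far is unchanged — area = 184.50 mm²; (whole slice rotated 60° about Z — lengths, areas and connectivity unchanged). So its area = 184.50 mm². Layer 6 is larger (184.50 vs 162.50 mm²).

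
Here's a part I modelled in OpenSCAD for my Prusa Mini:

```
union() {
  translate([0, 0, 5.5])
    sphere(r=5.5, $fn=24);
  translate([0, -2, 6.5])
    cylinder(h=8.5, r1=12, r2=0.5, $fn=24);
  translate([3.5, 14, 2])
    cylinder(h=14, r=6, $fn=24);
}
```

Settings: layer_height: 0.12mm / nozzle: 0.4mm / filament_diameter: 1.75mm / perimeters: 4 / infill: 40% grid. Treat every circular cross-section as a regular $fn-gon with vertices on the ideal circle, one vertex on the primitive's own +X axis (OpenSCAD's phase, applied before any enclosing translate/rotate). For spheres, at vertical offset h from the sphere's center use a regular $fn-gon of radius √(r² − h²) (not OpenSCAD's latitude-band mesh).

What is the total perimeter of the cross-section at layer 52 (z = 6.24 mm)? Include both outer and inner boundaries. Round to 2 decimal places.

At z = 6.24 mm: the r=5.5 sphere slices to a regular 24-gon of circumradius 5.450 (√(r²−h²) with h=0.74 from center) (perimeter = 2·24·5.450·sin(180°/24) = 34.15 mm); the cone at (0, -2) is not intersected at this z (z outside [6.5, 15]); the r=6 cylinder at (3.5, 14) gives a regular 24-gon of circumradius 6 (constant along its height) (perimeter = 2·24·6.000·sin(180°/24) = 37.59 mm); Combining (union): the 2 present regions are separate (no shared area or edge), so areas and boundary lengths simply add and each stays a separate island — boundary = 71.74 mm. Overall, the cross-section has 2 separate islands. Total boundary length (outer) = 71.74 mm.

71.74 mm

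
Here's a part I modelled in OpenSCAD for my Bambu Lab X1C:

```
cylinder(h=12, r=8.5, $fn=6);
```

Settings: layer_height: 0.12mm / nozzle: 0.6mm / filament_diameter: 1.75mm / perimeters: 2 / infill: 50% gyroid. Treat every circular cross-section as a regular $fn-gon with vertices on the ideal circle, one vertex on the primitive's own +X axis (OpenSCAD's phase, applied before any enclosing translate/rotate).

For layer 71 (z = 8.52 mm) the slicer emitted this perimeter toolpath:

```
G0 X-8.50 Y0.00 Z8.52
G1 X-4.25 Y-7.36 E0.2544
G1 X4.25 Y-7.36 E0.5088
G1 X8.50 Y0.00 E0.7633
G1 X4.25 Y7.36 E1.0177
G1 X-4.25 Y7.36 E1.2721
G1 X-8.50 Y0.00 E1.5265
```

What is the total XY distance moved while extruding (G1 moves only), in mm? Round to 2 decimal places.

Sum the Euclidean lengths of each G1 segment: total = 51.00 mm.

51.00 mm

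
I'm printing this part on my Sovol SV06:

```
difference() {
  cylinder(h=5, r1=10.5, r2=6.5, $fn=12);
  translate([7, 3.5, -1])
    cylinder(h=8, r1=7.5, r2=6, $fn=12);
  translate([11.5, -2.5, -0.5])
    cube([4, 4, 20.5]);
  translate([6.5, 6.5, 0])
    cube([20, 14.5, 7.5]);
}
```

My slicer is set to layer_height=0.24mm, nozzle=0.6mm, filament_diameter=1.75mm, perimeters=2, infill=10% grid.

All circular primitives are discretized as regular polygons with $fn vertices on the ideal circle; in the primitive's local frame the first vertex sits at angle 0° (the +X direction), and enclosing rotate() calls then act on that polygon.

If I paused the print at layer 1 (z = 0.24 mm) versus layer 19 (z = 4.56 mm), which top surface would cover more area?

layer 1 (z = 0.24 mm)

Layer 1 (z = 0.24): the cone (r1=10.5→r2=6.5) has section circumradius 10.308 here — a regular 12-gon (area = (12/2)·10.308²·sin(360°/12) = 318.76 mm²); the cone at (7, 3.5) (r1=7.5→r2=6) has section circumradius 7.268 here — a regular 12-gon (area = (12/2)·7.268²·sin(360°/12) = 158.45 mm²); the cube at (11.5, -2.5) (footprint 4×4) is included at this height (area 16.00 mm²); the cube at (6.5, 6.5) is present — its section is the full 20×14.5 rectangle (area 290.00 mm²); Taking the first minus the rest: starting from the cone (318.76 mm²), the cone at (7, 3.5) partially overlaps it — only the 98.12 mm² overlap (of its 158.45 mm²) is removed, clipping the outline; the 4×4 cube at (11.5, -2.5) misses the remaining region (no effect); the 20×14.5 cube at (6.5, 6.5) misses the remaining region (no effect) — area = 220.65 mm². So its area = 220.65 mm². Layer 19 (z = 4.56): the cone: at t=0.912 of its height the radius interpolates to r₁+(r₂−r₁)t = 6.852, giving a regular 12-gon of that circumradius (area = (12/2)·6.852²·sin(360°/12) = 140.85 mm²); the cone at (7, 3.5) (r1=7.5→r2=6) has section circumradius 6.457 here — a regular 12-gon (area = (12/2)·6.457²·sin(360°/12) = 125.10 mm²); the cube at (11.5, -2.5) (footprint 4×4) is included at this height (area 16.00 mm²); the 20×14.5 cube at (6.5, 6.5) contributes its full rectangle (area 290.00 mm²); Subtracting the remaining from the first: starting from the cone (140.85 mm²), the cone at (7, 3.5) partially overlaps it — only the 37.42 mm² overlap (of its 125.10 mm²) is removed, clipping the outline; the 4×4 cube at (11.5, -2.5) misses the remaining region (no effect); the 20×14.5 cube at (6.5, 6.5) misses the remaining region (no effect) — area = 103.43 mm². So its area = 103.43 mm². Layer 1 is larger (220.65 vs 103.43 mm²).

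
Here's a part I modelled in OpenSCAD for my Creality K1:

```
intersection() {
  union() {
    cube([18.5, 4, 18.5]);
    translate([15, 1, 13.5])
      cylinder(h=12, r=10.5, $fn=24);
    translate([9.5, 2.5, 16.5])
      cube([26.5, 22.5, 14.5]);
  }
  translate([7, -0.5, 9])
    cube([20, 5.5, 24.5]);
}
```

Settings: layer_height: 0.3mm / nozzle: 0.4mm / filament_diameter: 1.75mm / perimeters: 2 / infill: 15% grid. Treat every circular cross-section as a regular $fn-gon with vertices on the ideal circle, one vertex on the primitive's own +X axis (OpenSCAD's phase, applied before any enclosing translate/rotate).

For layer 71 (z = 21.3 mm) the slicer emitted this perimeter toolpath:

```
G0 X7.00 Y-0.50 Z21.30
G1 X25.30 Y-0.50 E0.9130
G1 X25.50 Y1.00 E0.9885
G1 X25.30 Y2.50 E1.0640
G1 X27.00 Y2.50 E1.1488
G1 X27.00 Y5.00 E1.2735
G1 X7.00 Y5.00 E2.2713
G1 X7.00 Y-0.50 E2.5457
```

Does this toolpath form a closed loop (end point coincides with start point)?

yes

Start point (G0): (7.00, -0.50). End point (last G1): the path returns to the start — closed.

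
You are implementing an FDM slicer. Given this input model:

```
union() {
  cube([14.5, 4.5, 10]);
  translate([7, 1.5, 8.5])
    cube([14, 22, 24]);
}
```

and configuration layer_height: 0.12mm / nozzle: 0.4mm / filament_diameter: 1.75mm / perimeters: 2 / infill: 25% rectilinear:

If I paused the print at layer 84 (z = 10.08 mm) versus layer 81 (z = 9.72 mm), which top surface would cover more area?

Layer 84 (z = 10.08): the cube is absent (z outside [0, 10]); the cube at (7, 1.5) is present — its section is the full 14×22 rectangle (area 308.00 mm²); Taking the union: only the 14×22 cube at (7, 1.5) is present, so the union is just that shape — area = 308.00 mm². So its area = 308.00 mm². Layer 81 (z = 9.72): the cube is present — its section is the full 14.5×4.5 rectangle (area 65.25 mm²); the 14×22 cube at (7, 1.5) contributes its full rectangle (area 308.00 mm²); Combining (union): the regions partially overlap — summed areas 373.25 mm² minus the doubly-counted overlap 22.50 mm² gives 350.75 mm² — area = 350.75 mm². So its area = 350.75 mm². Layer 81 is larger (350.75 vs 308.00 mm²).

layer 81 (z = 9.72 mm)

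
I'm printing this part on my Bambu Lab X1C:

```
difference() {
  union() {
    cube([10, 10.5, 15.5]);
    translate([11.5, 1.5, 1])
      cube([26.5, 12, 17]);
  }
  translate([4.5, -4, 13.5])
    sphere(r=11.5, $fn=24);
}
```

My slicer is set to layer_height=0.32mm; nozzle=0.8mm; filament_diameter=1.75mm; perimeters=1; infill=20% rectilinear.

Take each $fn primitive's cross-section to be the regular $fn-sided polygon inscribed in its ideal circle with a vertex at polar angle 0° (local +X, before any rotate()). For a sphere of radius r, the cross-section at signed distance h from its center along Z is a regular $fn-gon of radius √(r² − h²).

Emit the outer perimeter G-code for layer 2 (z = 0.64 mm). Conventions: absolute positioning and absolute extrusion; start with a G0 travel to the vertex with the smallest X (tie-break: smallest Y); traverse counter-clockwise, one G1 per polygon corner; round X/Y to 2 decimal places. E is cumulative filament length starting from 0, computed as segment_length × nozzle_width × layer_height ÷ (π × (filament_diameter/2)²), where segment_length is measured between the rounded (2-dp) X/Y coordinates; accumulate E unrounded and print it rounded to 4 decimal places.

At z = 0.64 mm: the cube is present — its section is the full 10×10.5 rectangle; the cube at (11.5, 1.5) is absent (z outside [1, 18]); Merging all regions: only the 10×10.5 cube is present, so the union is just that shape — 1 connected region; the sphere at (4.5, -4) is absent (|z−center|=12.860 > r=11.5); Taking the first minus the rest: none of the subtracted shapes is present at this height, so the result so far is unchanged — 1 connected region. The outline is a single polygon with 4 vertices. Extrusion per mm of travel: 0.8 × 0.32 / (π × 0.875²) = 0.106432. Accumulating E over each segment gives final E = 4.3637.

G0 X0.00 Y0.00 Z0.64
G1 X10.00 Y0.00 E1.0643
G1 X10.00 Y10.50 E2.1819
G1 X0.00 Y10.50 E3.2462
G1 X0.00 Y0.00 E4.3637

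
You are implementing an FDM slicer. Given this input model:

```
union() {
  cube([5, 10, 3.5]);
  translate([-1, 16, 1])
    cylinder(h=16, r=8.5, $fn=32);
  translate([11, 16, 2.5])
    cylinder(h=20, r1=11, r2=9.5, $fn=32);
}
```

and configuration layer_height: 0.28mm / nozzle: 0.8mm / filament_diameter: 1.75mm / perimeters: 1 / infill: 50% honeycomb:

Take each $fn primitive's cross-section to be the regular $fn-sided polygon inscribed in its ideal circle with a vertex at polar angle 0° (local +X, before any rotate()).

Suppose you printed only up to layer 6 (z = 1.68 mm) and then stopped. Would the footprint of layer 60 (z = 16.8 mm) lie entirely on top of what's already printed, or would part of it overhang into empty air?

Compare the two slices. At z = 1.68: the cube is present — its section is the full 5×10 rectangle (area 50.00 mm²); the r=8.5 cylinder at (-1, 16) gives a regular 32-gon of circumradius 8.5 (constant along its height) (area = (32/2)·8.500²·sin(360°/32) = 225.52 mm²); the cone at (11, 16) does not reach this height (z outside [2.5, 22.5]); Combining (union): the regions partially overlap — summed areas 275.52 mm² minus the doubly-counted overlap 7.74 mm² gives 267.78 mm² — area = 267.78 mm². At z = 16.8: the cube is not intersected at this z (z outside [0, 3.5]); the cylinder at (-1, 16): section is a regular 32-gon, circumradius r=8.5 (area = (32/2)·8.500²·sin(360°/32) = 225.52 mm²); the cone at (11, 16): at t=0.715 of its height the radius interpolates to r₁+(r₂−r₁)t = 9.928, giving a regular 32-gon of that circumradius (area = (32/2)·9.928²·sin(360°/32) = 307.63 mm²); Taking the union: the regions partially overlap — summed areas 533.16 mm² minus the doubly-counted overlap 61.13 mm² gives 472.03 mm² — area = 472.03 mm². Checking containment: at z = 16.8 the cross-section extends beyond the z = 1.68 cross-section by about 245.48 mm².

part overhangs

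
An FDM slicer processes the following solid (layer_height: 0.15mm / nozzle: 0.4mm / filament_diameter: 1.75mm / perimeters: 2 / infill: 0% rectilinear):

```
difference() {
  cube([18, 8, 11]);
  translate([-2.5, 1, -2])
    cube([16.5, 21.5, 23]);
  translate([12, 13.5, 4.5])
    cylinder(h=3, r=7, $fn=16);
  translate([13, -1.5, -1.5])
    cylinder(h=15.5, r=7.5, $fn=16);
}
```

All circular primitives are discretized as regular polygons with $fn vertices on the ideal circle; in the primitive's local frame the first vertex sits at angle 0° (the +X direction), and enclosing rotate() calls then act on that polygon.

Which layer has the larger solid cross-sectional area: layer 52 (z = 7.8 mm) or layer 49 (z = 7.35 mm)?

layer 52 (z = 7.8 mm)

Layer 52 (z = 7.8): the cube (footprint 18×8) is included at this height (area 144.00 mm²); the cube at (-2.5, 1) (footprint 16.5×21.5) is included at this height (area 354.75 mm²); the cylinder at (12, 13.5) is absent (z outside [4.5, 7.5]); the r=7.5 cylinder at (13, -1.5) gives a regular 16-gon of circumradius 7.5 (constant along its height) (area = (16/2)·7.500²·sin(360°/16) = 172.21 mm²); After the difference (first − rest): starting from the 18×8 cube (144.00 mm²), the 16.5×21.5 cube at (-2.5, 1) partially overlaps it — only the 98.00 mm² overlap (of its 354.75 mm²) is removed, clipping the outline; the r=7.5 cylinder at (13, -1.5) partially overlaps it — only the 28.65 mm² overlap (of its 172.21 mm²) is removed, clipping the outline — area = 17.35 mm². So its area = 17.35 mm². Layer 49 (z = 7.35): the cube is present — its section is the full 18×8 rectangle (area 144.00 mm²); the cube at (-2.5, 1) is present — its section is the full 16.5×21.5 rectangle (area 354.75 mm²); the r=7 cylinder at (12, 13.5) gives a regular 16-gon of circumradius 7 (constant along its height) (area = (16/2)·7.000²·sin(360°/16) = 150.01 mm²); the r=7.5 cylinder at (13, -1.5) contributes a regular 16-gon of circumradius 7.5 (area = (16/2)·7.500²·sin(360°/16) = 172.21 mm²); Subtracting the remaining from the first: starting from the 18×8 cube (144.00 mm²), the 16.5×21.5 cube at (-2.5, 1) partially overlaps it — only the 98.00 mm² overlap (of its 354.75 mm²) is removed, clipping the outline; the r=7 cylinder at (12, 13.5) partially overlaps it — only the 1.40 mm² overlap (of its 150.01 mm²) is removed, clipping the outline; the r=7.5 cylinder at (13, -1.5) partially overlaps it — only the 28.65 mm² overlap (of its 172.21 mm²) is removed, clipping the outline — area = 15.95 mm². So its area = 15.95 mm². Layer 52 is larger (17.35 vs 15.95 mm²).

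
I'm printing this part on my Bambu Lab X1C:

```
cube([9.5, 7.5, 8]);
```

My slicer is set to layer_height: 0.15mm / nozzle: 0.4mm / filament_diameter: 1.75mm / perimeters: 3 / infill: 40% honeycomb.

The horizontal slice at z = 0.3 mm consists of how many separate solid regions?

1

At z = 0.3 mm: the cube (footprint 9.5×7.5) is included at this height. The result has 1 disconnected region.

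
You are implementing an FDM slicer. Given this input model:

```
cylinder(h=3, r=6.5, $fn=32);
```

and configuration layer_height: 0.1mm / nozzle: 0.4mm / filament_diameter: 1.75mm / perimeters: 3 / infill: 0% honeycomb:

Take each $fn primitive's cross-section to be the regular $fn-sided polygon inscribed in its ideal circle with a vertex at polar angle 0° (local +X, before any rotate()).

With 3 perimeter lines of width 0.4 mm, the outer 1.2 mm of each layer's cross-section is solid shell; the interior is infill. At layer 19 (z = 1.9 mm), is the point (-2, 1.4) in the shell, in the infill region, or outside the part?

infill

At z = 1.9 mm: the cylinder: section is a regular 32-gon, circumradius r=6.5. Overall, the cross-section is a single solid region. The nearest boundary edge runs (-4.60, 4.60)→(-5.40, 3.61); distance from the point to it = 4.03 mm. The point is inside the cross-section and 4.03 mm from the nearest boundary — more than the 1.2 mm shell width (3 × 0.4), so it's in the infill interior.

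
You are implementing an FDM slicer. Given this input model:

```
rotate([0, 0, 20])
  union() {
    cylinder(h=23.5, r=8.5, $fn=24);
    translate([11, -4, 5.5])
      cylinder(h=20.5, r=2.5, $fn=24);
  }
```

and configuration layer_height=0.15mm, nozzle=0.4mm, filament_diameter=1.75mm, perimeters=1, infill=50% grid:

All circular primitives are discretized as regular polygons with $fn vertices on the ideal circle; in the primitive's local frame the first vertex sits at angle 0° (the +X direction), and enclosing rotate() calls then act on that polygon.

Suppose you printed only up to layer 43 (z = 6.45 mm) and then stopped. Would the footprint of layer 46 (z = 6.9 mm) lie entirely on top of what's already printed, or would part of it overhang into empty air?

Compare the two slices. At z = 6.45: the r=8.5 cylinder gives a regular 24-gon of circumradius 8.5 (constant along its height) (area = (24/2)·8.500²·sin(360°/24) = 224.40 mm²); the r=2.5 cylinder at (11, -4) gives a regular 24-gon of circumradius 2.5 (constant along its height) (area = (24/2)·2.500²·sin(360°/24) = 19.41 mm²); Combining (union): the 2 present regions are separate (no shared area or edge), so areas and boundary lengths simply add and each stays a separate island — area = 243.81 mm²; (whole slice rotated 20° about Z — lengths, areas and connectivity unchanged). At z = 6.9: the r=8.5 cylinder contributes a regular 24-gon of circumradius 8.5 (area = (24/2)·8.500²·sin(360°/24) = 224.40 mm²); the r=2.5 cylinder at (11, -4) gives a regular 24-gon of circumradius 2.5 (constant along its height) (area = (24/2)·2.500²·sin(360°/24) = 19.41 mm²); Taking the union: the 2 present regions are separate (no shared area or edge), so areas and boundary lengths simply add and each stays a separate island — area = 243.81 mm²; (whole slice rotated 20° about Z — lengths, areas and connectivity unchanged). Checking containment: the cross-section at z = 6.9 is a subset of the cross-section at z = 6.45.

entirely on top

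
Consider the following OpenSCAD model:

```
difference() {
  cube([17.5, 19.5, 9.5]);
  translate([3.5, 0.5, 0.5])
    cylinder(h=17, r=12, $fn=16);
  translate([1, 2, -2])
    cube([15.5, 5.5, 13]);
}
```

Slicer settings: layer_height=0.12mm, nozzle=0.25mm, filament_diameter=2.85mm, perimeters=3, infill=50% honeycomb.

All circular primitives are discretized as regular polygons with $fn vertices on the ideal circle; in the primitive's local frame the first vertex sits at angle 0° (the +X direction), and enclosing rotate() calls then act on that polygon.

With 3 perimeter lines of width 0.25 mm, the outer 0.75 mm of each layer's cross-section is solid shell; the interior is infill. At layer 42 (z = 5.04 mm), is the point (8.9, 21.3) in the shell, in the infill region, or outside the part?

outside

At z = 5.04 mm: the cube is present — its section is the full 17.5×19.5 rectangle; the cylinder at (3.5, 0.5): section is a regular 16-gon, circumradius r=12; the cube at (1, 2) is present — its section is the full 15.5×5.5 rectangle; Subtracting the remaining from the first: starting from the 17.5×19.5 cube, the r=12 cylinder at (3.5, 0.5) partially overlaps it — only the 158.72 mm² overlap (of its 440.85 mm²) is removed, clipping the outline; the 15.5×5.5 cube at (1, 2) partially overlaps it — only the 11.51 mm² overlap (of its 85.25 mm²) is removed, clipping the outline — 1 connected region. Overall, the cross-section is a single solid region. The nearest boundary edge runs (0.00, 19.50)→(17.50, 19.50); distance from the point to it = 1.80 mm. The point is not inside any of the regions above, so it lies outside the cross-section (1.80 mm from the nearest boundary).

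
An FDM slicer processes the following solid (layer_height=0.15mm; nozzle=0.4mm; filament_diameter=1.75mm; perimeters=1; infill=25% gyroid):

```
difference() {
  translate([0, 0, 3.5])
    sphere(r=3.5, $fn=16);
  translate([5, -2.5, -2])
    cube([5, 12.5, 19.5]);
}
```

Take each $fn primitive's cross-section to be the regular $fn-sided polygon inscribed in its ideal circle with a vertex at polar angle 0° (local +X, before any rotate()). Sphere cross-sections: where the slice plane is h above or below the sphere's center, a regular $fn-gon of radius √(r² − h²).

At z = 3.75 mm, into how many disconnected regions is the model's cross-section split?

At z = 3.75 mm: the r=3.5 sphere slices to a regular 16-gon of circumradius 3.491 (√(r²−h²) with h=0.25 from center); the cube at (5, -2.5) (footprint 5×12.5) is included at this height; After the difference (first − rest): starting from the r=3.5 sphere, the 5×12.5 cube at (5, -2.5) misses the remaining region (no effect) — 1 connected region. The result has 1 disconnected region.

1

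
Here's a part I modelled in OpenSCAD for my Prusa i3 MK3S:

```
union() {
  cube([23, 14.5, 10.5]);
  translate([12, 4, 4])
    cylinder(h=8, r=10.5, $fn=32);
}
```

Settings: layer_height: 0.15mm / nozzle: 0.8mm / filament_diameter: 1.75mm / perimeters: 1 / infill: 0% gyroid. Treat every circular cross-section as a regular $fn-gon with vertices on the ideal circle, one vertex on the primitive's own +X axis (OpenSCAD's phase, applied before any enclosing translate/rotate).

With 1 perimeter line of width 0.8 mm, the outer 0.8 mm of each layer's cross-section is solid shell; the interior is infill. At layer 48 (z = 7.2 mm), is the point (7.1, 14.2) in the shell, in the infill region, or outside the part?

At z = 7.2 mm: the cube (footprint 23×14.5) is included at this height; the cylinder at (12, 4): section is a regular 32-gon, circumradius r=10.5; Taking the union: the regions partially overlap (shared area 253.71 mm²), so overlapping operands fuse into one piece — 1 connected region. Overall, the cross-section is a single solid region. The nearest boundary edge runs (0.00, 14.50)→(12.00, 14.50); distance from the point to it = 0.30 mm. The point is inside the cross-section, 0.30 mm from the nearest boundary — within the 0.8 mm shell band (1 × 0.8).

shell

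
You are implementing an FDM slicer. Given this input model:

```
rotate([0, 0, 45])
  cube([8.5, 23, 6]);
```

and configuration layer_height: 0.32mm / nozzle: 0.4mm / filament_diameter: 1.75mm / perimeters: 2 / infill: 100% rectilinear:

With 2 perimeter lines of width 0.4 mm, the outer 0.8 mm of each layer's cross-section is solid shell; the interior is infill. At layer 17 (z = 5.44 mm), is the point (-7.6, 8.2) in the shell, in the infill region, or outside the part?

At z = 5.44 mm: the 8.5×23 cube contributes its full rectangle; (whole slice rotated 45° about Z — lengths, areas and connectivity unchanged). Overall, the cross-section is a single solid region. Undo the 45° rotation: the query point maps to (0.424, 11.172) in the un-rotated model frame. The nearest boundary edge runs (0.00, 23.00)→(0.00, 0.00); distance from the point to it = 0.42 mm. The point is inside the cross-section, 0.42 mm from the nearest boundary — within the 0.8 mm shell band (2 × 0.4).

shell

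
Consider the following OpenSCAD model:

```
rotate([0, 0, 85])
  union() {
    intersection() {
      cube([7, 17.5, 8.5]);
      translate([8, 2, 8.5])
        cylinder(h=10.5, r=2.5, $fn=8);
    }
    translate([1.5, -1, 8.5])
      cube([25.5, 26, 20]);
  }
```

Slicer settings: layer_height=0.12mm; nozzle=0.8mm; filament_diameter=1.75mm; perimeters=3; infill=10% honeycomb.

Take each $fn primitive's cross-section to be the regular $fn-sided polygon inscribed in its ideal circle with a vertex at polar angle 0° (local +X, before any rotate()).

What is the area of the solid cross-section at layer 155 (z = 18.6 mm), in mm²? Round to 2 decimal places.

663.00 mm²

At z = 18.6 mm: the cube is not intersected at this z (z outside [0, 8.5]); the cylinder at (8, 2): section is a regular 8-gon, circumradius r=2.5 (area = (8/2)·2.500²·sin(360°/8) = 17.68 mm²); Taking the intersection: at least one operand is absent at this height, so nothing remains; the cube at (1.5, -1) (footprint 25.5×26) is included at this height (area 663.00 mm²); Taking the union: only the 25.5×26 cube at (1.5, -1) is present, so the union is just that shape — area = 663.00 mm²; (rotated 85° about Z; rotation is an isometry so areas/perimeters/island counts are preserved). Overall, the cross-section is a single solid region. Net area = 663.00 mm².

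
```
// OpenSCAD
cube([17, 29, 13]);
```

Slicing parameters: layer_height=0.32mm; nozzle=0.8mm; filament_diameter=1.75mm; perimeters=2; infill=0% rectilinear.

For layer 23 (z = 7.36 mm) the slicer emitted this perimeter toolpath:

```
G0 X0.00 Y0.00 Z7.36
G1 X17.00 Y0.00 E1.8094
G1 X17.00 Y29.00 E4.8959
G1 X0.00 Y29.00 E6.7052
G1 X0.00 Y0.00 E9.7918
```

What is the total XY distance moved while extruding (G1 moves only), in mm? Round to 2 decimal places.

Sum the Euclidean lengths of each G1 segment: total = 92.00 mm.

92.00 mm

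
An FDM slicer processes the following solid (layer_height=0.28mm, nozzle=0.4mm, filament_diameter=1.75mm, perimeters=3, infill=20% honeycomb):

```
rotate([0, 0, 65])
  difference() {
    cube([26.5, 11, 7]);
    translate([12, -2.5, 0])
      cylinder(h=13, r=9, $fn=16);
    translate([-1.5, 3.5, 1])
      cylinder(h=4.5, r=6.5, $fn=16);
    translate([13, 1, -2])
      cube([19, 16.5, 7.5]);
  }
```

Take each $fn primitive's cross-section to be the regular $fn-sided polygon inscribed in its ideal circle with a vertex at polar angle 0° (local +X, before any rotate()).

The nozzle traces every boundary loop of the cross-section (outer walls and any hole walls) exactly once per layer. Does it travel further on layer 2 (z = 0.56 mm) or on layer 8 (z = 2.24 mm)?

Layer 2 (z = 0.56): the cube (footprint 26.5×11) is included at this height (perimeter 75.00 mm); the r=9 cylinder at (12, -2.5) contributes a regular 16-gon of circumradius 9 (perimeter = 2·16·9.000·sin(180°/16) = 56.19 mm); the cylinder at (-1.5, 3.5) is not intersected at this z (z outside [1, 5.5]); the 19×16.5 cube at (13, 1) contributes its full rectangle (perimeter 71.00 mm); After the difference (first − rest): starting from the 26.5×11 cube, the r=9 cylinder at (12, -2.5) partially overlaps it — only the 80.23 mm² overlap (of its 247.98 mm²) is removed, clipping the outline; the 19×16.5 cube at (13, 1) partially overlaps it — only the 108.69 mm² overlap (of its 313.50 mm²) is removed, clipping the outline — boundary = 58.96 mm; (rotated 65° about Z; rotation is an isometry so areas/perimeters/island counts are preserved). So its perimeter = 58.96 mm. Layer 8 (z = 2.24): the cube (footprint 26.5×11) is included at this height (perimeter 75.00 mm); the cylinder at (12, -2.5): section is a regular 16-gon, circumradius r=9 (perimeter = 2·16·9.000·sin(180°/16) = 56.19 mm); the r=6.5 cylinder at (-1.5, 3.5) contributes a regular 16-gon of circumradius 6.5 (perimeter = 2·16·6.500·sin(180°/16) = 40.58 mm); the cube at (13, 1) is present — its section is the full 19×16.5 rectangle (perimeter 71.00 mm); Taking the first minus the rest: starting from the 26.5×11 cube, the r=9 cylinder at (12, -2.5) partially overlaps it — only the 80.23 mm² overlap (of its 247.98 mm²) is removed, clipping the outline; the r=6.5 cylinder at (-1.5, 3.5) partially overlaps it — only the 37.64 mm² overlap (of its 129.35 mm²) is removed, clipping the outline; the 19×16.5 cube at (13, 1) partially overlaps it — only the 108.69 mm² overlap (of its 313.50 mm²) is removed, clipping the outline — boundary = 52.20 mm; (rotated 65° about Z; rotation is an isometry so areas/perimeters/island counts are preserved). So its perimeter = 52.20 mm. Layer 2 is larger (58.96 vs 52.20 mm).

layer 2 (z = 0.56 mm)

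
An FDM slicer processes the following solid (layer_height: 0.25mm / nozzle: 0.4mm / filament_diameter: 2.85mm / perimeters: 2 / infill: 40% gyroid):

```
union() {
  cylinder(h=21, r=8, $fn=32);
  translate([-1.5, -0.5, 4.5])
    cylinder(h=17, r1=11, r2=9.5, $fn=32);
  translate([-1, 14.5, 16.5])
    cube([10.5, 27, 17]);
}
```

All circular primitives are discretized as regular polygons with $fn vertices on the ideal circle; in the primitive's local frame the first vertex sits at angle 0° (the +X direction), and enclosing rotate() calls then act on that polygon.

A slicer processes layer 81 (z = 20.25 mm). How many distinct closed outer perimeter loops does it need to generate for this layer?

2

At z = 20.25 mm: the r=8 cylinder gives a regular 32-gon of circumradius 8 (constant along its height); the cone at (-1.5, -0.5): at t=0.926 of its height the radius interpolates to r₁+(r₂−r₁)t = 9.610, giving a regular 32-gon of that circumradius; the cube at (-1, 14.5) is present — its section is the full 10.5×27 rectangle; Combining (union): the regions partially overlap (shared area 199.77 mm²), so overlapping operands fuse into one piece — 2 connected regions. The result has 2 disconnected regions.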